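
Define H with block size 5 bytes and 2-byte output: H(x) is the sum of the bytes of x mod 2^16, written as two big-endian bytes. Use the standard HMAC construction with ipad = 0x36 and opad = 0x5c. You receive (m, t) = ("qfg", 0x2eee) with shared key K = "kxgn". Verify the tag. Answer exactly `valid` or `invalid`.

invalid

Key "kxgn" = 6b 78 67 6e is 4 bytes ≤ B = 5; zero-pad to 5 bytes: K' = 6b 78 67 6e 00.
K' ⊕ ipad = 5d 4e 51 58 36; K' ⊕ opad = 37 24 3b 32 5c.
Inner hash: sum = 93+78+81+88+54+113+102+103 = 712 → 02 c8.
Outer hash (recomputed tag): sum = 55+36+59+50+92+2+200 = 494 → 01 ee.
Recomputed tag = 01ee; claimed = 2eee → mismatch.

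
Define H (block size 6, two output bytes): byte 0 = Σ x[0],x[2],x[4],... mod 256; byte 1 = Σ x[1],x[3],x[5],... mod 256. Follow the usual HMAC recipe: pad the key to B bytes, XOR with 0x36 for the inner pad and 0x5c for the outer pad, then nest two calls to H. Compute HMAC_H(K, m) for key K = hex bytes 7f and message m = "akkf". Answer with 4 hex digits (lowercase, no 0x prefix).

5c87

Key hex bytes 7f is 1 byte ≤ B = 6; zero-pad to 6 bytes: K' = 7f 00 00 00 00 00.
K' ⊕ ipad = 49 36 36 36 36 36.  K' ⊕ opad = 23 5c 5c 5c 5c 5c.
Inner input = (K'⊕ipad) ∥ m = 49 36 36 36 36 36 ∥ 61 6b 6b 66.
Inner hash: even-index sum = 385 mod 256 = 129; odd-index sum = 371 mod 256 = 115 → 81 73.
Outer input = (K'⊕opad) ∥ inner = 23 5c 5c 5c 5c 5c ∥ 81 73.
Outer hash (tag): even-index sum = 348 mod 256 = 92; odd-index sum = 391 mod 256 = 135 → 5c 87.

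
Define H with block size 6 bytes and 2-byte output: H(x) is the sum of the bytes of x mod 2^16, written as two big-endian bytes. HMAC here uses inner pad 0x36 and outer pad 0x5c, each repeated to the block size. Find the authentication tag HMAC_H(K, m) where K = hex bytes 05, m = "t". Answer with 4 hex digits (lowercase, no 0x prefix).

02db

Key hex bytes 05 is 1 byte ≤ B = 6; zero-pad to 6 bytes: K' = 05 00 00 00 00 00.
K' ⊕ ipad = 33 36 36 36 36 36.  K' ⊕ opad = 59 5c 5c 5c 5c 5c.
Inner input = (K'⊕ipad) ∥ m = 33 36 36 36 36 36 ∥ 74.
Inner hash: sum = 51+54+54+54+54+54+116 = 437 → 01 b5.
Outer input = (K'⊕opad) ∥ inner = 59 5c 5c 5c 5c 5c ∥ 01 b5.
Outer hash (tag): sum = 89+92+92+92+92+92+1+181 = 731 → 02 db.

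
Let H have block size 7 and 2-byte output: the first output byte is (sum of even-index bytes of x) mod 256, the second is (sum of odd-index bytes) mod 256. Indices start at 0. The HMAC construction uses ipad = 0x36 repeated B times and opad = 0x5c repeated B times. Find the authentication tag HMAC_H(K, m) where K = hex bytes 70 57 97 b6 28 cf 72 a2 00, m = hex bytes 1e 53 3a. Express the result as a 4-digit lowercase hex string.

Key hex bytes 70 57 97 b6 28 cf 72 a2 00 is 9 bytes > B = 7, so hash it first: H(key) = a1 7e, then zero-pad to 7 bytes: K' = a1 7e 00 00 00 00 00.
K' ⊕ ipad = 97 48 36 36 36 36 36.  K' ⊕ opad = fd 22 5c 5c 5c 5c 5c.
Inner input = (K'⊕ipad) ∥ m = 97 48 36 36 36 36 36 ∥ 1e 53 3a.
Inner hash: even-index sum = 396 mod 256 = 140; odd-index sum = 268 mod 256 = 12 → 8c 0c.
Outer input = (K'⊕opad) ∥ inner = fd 22 5c 5c 5c 5c 5c ∥ 8c 0c.
Outer hash (tag): even-index sum = 541 mod 256 = 29; odd-index sum = 358 mod 256 = 102 → 1d 66.

1d66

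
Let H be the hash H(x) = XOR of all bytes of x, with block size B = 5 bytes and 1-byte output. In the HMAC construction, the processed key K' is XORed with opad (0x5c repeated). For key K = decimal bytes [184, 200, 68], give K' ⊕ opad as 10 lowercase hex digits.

Key decimal bytes [184, 200, 68] = b8 c8 44 is 3 bytes ≤ B = 5; zero-pad to 5 bytes: K' = b8 c8 44 00 00.
XOR each byte with 0x5c: b8⊕5c=e4, c8⊕5c=94, 44⊕5c=18, 00⊕5c=5c, 00⊕5c=5c.

e494185c5c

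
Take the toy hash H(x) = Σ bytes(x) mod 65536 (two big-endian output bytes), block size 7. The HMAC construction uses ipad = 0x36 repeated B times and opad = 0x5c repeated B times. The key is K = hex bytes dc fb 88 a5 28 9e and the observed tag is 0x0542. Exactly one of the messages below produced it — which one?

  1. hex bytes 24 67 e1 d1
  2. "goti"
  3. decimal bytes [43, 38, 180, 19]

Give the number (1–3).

2

Key hex bytes dc fb 88 a5 28 9e is 6 bytes ≤ B = 7; zero-pad to 7 bytes: K' = dc fb 88 a5 28 9e 00.
K' ⊕ ipad = ea cd be 93 1e a8 36; K' ⊕ opad = 80 a7 d4 f9 74 c2 5c.
m1: inner = H(ea cd be 93 1e a8 36 24 67 e1 d1) = 06 41; tag = H(80 a7 d4 f9 74 c2 5c 06 41) = 04cd
m2: inner = H(ea cd be 93 1e a8 36 67 6f 74 69) = 05 b7; tag = H(80 a7 d4 f9 74 c2 5c 05 b7) = 0542 ← matches
m3: inner = H(ea cd be 93 1e a8 36 2b 26 b4 13) = 05 1c; tag = H(80 a7 d4 f9 74 c2 5c 05 1c) = 04a7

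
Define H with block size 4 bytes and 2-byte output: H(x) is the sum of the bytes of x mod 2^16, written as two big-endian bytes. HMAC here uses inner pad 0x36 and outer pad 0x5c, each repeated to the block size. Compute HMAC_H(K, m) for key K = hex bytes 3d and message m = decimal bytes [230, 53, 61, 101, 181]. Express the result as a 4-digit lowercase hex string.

Key hex bytes 3d is 1 byte ≤ B = 4; zero-pad to 4 bytes: K' = 3d 00 00 00.
K' ⊕ ipad = 0b 36 36 36.  K' ⊕ opad = 61 5c 5c 5c.
Inner input = (K'⊕ipad) ∥ m = 0b 36 36 36 ∥ e6 35 3d 65 b5.
Inner hash: sum = 11+54+54+54+230+53+61+101+181 = 799 → 03 1f.
Outer input = (K'⊕opad) ∥ inner = 61 5c 5c 5c ∥ 03 1f.
Outer hash (tag): sum = 97+92+92+92+3+31 = 407 → 01 97.

0197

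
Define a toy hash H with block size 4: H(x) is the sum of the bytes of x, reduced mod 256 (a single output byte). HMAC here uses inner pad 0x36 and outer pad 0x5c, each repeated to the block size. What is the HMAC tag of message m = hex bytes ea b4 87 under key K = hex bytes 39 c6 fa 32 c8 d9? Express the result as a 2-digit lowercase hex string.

Key hex bytes 39 c6 fa 32 c8 d9 is 6 bytes > B = 4, so hash it first: H(key) = cc, then zero-pad to 4 bytes: K' = cc 00 00 00.
K' ⊕ ipad = fa 36 36 36.  K' ⊕ opad = 90 5c 5c 5c.
Inner input = (K'⊕ipad) ∥ m = fa 36 36 36 ∥ ea b4 87.
Inner hash: sum = 250+54+54+54+234+180+135 = 961; mod 256 = 193 → c1.
Outer input = (K'⊕opad) ∥ inner = 90 5c 5c 5c ∥ c1.
Outer hash (tag): sum = 144+92+92+92+193 = 613; mod 256 = 101 → 65.

65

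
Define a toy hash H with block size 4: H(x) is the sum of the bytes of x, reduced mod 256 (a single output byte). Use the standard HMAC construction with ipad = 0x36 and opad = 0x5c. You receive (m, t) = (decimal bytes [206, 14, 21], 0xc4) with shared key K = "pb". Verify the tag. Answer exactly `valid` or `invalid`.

invalid

Key "pb" = 70 62 is 2 bytes ≤ B = 4; zero-pad to 4 bytes: K' = 70 62 00 00.
K' ⊕ ipad = 46 54 36 36; K' ⊕ opad = 2c 3e 5c 5c.
Inner hash: sum = 70+84+54+54+206+14+21 = 503; mod 256 = 247 → f7.
Outer hash (recomputed tag): sum = 44+62+92+92+247 = 537; mod 256 = 25 → 19.
Recomputed tag = 19; claimed = c4 → mismatch.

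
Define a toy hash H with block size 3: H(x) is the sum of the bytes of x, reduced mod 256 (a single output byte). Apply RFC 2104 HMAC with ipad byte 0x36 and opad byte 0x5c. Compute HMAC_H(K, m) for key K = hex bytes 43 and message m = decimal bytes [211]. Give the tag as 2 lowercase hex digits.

Key hex bytes 43 is 1 byte ≤ B = 3; zero-pad to 3 bytes: K' = 43 00 00.
K' ⊕ ipad = 75 36 36.  K' ⊕ opad = 1f 5c 5c.
Inner input = (K'⊕ipad) ∥ m = 75 36 36 ∥ d3.
Inner hash: sum = 117+54+54+211 = 436; mod 256 = 180 → b4.
Outer input = (K'⊕opad) ∥ inner = 1f 5c 5c ∥ b4.
Outer hash (tag): sum = 31+92+92+180 = 395; mod 256 = 139 → 8b.

8b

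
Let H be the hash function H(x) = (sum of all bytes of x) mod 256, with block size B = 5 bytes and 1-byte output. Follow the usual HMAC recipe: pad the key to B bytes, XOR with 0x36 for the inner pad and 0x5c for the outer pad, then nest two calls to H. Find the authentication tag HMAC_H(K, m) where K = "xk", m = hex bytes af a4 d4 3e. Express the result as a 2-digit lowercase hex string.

Key "xk" = 78 6b is 2 bytes ≤ B = 5; zero-pad to 5 bytes: K' = 78 6b 00 00 00.
K' ⊕ ipad = 4e 5d 36 36 36.  K' ⊕ opad = 24 37 5c 5c 5c.
Inner input = (K'⊕ipad) ∥ m = 4e 5d 36 36 36 ∥ af a4 d4 3e.
Inner hash: sum = 78+93+54+54+54+175+164+212+62 = 946; mod 256 = 178 → b2.
Outer input = (K'⊕opad) ∥ inner = 24 37 5c 5c 5c ∥ b2.
Outer hash (tag): sum = 36+55+92+92+92+178 = 545; mod 256 = 33 → 21.

21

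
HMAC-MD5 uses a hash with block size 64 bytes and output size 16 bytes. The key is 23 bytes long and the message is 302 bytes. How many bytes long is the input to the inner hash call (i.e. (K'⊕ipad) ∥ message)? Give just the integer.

366

Key is 23 ≤ 64 bytes, zero-padded: |K'| = 64.
Inner input = (K'⊕ipad) ∥ m → 64 + 302 = 366 bytes.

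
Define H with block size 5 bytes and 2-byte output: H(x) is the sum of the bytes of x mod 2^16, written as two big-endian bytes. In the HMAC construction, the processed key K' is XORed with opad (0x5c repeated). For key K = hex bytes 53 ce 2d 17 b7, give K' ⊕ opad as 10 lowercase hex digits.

0f92714beb

Key hex bytes 53 ce 2d 17 b7 is exactly B = 5 bytes: K' = 53 ce 2d 17 b7.
XOR each byte with 0x5c: 53⊕5c=0f, ce⊕5c=92, 2d⊕5c=71, 17⊕5c=4b, b7⊕5c=eb.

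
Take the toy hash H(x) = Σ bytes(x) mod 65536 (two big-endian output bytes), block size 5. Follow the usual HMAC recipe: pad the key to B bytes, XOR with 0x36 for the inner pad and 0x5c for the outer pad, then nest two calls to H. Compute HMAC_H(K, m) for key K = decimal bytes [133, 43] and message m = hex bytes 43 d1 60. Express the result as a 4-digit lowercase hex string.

Key decimal bytes [133, 43] = 85 2b is 2 bytes ≤ B = 5; zero-pad to 5 bytes: K' = 85 2b 00 00 00.
K' ⊕ ipad = b3 1d 36 36 36.  K' ⊕ opad = d9 77 5c 5c 5c.
Inner input = (K'⊕ipad) ∥ m = b3 1d 36 36 36 ∥ 43 d1 60.
Inner hash: sum = 179+29+54+54+54+67+209+96 = 742 → 02 e6.
Outer input = (K'⊕opad) ∥ inner = d9 77 5c 5c 5c ∥ 02 e6.
Outer hash (tag): sum = 217+119+92+92+92+2+230 = 844 → 03 4c.

034c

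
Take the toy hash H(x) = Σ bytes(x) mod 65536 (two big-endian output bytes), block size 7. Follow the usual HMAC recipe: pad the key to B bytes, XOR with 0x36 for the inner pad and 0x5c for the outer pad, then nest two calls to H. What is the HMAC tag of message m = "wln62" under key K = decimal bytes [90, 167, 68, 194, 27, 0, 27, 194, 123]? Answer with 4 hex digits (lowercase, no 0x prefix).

Key decimal bytes [90, 167, 68, 194, 27, 0, 27, 194, 123] = 5a a7 44 c2 1b 00 1b c2 7b is 9 bytes > B = 7, so hash it first: H(key) = 03 7a, then zero-pad to 7 bytes: K' = 03 7a 00 00 00 00 00.
K' ⊕ ipad = 35 4c 36 36 36 36 36.  K' ⊕ opad = 5f 26 5c 5c 5c 5c 5c.
Inner input = (K'⊕ipad) ∥ m = 35 4c 36 36 36 36 36 ∥ 77 6c 6e 36 32.
Inner hash: sum = 53+76+54+54+54+54+54+119+108+110+54+50 = 840 → 03 48.
Outer input = (K'⊕opad) ∥ inner = 5f 26 5c 5c 5c 5c 5c ∥ 03 48.
Outer hash (tag): sum = 95+38+92+92+92+92+92+3+72 = 668 → 02 9c.

029c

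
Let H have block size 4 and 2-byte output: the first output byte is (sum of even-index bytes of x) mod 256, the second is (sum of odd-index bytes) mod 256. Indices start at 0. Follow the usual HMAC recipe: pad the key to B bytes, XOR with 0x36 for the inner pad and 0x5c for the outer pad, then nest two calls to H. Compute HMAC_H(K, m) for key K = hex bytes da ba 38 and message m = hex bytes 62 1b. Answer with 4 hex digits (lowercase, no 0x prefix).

Key hex bytes da ba 38 is 3 bytes ≤ B = 4; zero-pad to 4 bytes: K' = da ba 38 00.
K' ⊕ ipad = ec 8c 0e 36.  K' ⊕ opad = 86 e6 64 5c.
Inner input = (K'⊕ipad) ∥ m = ec 8c 0e 36 ∥ 62 1b.
Inner hash: even-index sum = 348 mod 256 = 92; odd-index sum = 221 mod 256 = 221 → 5c dd.
Outer input = (K'⊕opad) ∥ inner = 86 e6 64 5c ∥ 5c dd.
Outer hash (tag): even-index sum = 326 mod 256 = 70; odd-index sum = 543 mod 256 = 31 → 46 1f.

461f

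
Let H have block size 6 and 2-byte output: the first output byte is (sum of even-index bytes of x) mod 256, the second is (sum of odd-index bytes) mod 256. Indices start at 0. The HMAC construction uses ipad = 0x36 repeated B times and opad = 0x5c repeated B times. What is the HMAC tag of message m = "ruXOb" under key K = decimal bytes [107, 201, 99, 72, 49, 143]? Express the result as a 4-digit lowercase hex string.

c876

Key decimal bytes [107, 201, 99, 72, 49, 143] = 6b c9 63 48 31 8f is exactly B = 6 bytes: K' = 6b c9 63 48 31 8f.
K' ⊕ ipad = 5d ff 55 7e 07 b9.  K' ⊕ opad = 37 95 3f 14 6d d3.
Inner input = (K'⊕ipad) ∥ m = 5d ff 55 7e 07 b9 ∥ 72 75 58 4f 62.
Inner hash: even-index sum = 485 mod 256 = 229; odd-index sum = 762 mod 256 = 250 → e5 fa.
Outer input = (K'⊕opad) ∥ inner = 37 95 3f 14 6d d3 ∥ e5 fa.
Outer hash (tag): even-index sum = 456 mod 256 = 200; odd-index sum = 630 mod 256 = 118 → c8 76.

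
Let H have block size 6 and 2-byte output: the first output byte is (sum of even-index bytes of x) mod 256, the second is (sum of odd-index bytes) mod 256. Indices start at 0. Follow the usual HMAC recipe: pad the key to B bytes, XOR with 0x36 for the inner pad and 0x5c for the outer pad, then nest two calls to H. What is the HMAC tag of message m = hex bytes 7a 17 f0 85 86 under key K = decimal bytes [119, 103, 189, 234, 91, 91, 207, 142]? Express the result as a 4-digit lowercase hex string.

Key decimal bytes [119, 103, 189, 234, 91, 91, 207, 142] = 77 67 bd ea 5b 5b cf 8e is 8 bytes > B = 6, so hash it first: H(key) = 5e 3a, then zero-pad to 6 bytes: K' = 5e 3a 00 00 00 00.
K' ⊕ ipad = 68 0c 36 36 36 36.  K' ⊕ opad = 02 66 5c 5c 5c 5c.
Inner input = (K'⊕ipad) ∥ m = 68 0c 36 36 36 36 ∥ 7a 17 f0 85 86.
Inner hash: even-index sum = 708 mod 256 = 196; odd-index sum = 276 mod 256 = 20 → c4 14.
Outer input = (K'⊕opad) ∥ inner = 02 66 5c 5c 5c 5c ∥ c4 14.
Outer hash (tag): even-index sum = 382 mod 256 = 126; odd-index sum = 306 mod 256 = 50 → 7e 32.

7e32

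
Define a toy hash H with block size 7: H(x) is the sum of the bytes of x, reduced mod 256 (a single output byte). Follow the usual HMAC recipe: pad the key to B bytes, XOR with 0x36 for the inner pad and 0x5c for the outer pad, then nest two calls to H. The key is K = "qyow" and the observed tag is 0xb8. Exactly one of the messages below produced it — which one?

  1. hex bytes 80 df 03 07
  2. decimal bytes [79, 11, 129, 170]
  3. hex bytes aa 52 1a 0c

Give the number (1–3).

3

Key "qyow" = 71 79 6f 77 is 4 bytes ≤ B = 7; zero-pad to 7 bytes: K' = 71 79 6f 77 00 00 00.
K' ⊕ ipad = 47 4f 59 41 36 36 36; K' ⊕ opad = 2d 25 33 2b 5c 5c 5c.
m1: inner = H(47 4f 59 41 36 36 36 80 df 03 07) = 3b; tag = H(2d 25 33 2b 5c 5c 5c 3b) = ff
m2: inner = H(47 4f 59 41 36 36 36 4f 0b 81 aa) = 57; tag = H(2d 25 33 2b 5c 5c 5c 57) = 1b
m3: inner = H(47 4f 59 41 36 36 36 aa 52 1a 0c) = f4; tag = H(2d 25 33 2b 5c 5c 5c f4) = b8 ← matches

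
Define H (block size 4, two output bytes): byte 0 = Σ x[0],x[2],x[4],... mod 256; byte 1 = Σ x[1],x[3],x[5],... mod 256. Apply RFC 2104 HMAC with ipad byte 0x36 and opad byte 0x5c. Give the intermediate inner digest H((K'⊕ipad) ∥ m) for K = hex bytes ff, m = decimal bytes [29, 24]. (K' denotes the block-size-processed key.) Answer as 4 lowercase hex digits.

1c84

Key hex bytes ff is 1 byte ≤ B = 4; zero-pad to 4 bytes: K' = ff 00 00 00.
K' ⊕ ipad = c9 36 36 36.
Inner input = c9 36 36 36 ∥ 1d 18.
Inner hash: even-index sum = 284 mod 256 = 28; odd-index sum = 132 mod 256 = 132 → 1c 84.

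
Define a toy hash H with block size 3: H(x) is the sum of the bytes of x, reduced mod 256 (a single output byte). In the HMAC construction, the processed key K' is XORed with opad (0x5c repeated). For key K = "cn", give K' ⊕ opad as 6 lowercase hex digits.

3f325c

Key "cn" = 63 6e is 2 bytes ≤ B = 3; zero-pad to 3 bytes: K' = 63 6e 00.
XOR each byte with 0x5c: 63⊕5c=3f, 6e⊕5c=32, 00⊕5c=5c.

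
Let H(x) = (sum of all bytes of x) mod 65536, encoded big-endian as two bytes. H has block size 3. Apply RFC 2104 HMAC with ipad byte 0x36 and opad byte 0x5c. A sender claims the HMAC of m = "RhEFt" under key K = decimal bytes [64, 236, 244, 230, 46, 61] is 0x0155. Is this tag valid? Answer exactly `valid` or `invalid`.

valid

Key decimal bytes [64, 236, 244, 230, 46, 61] = 40 ec f4 e6 2e 3d is 6 bytes > B = 3, so hash it first: H(key) = 03 71, then zero-pad to 3 bytes: K' = 03 71 00.
K' ⊕ ipad = 35 47 36; K' ⊕ opad = 5f 2d 5c.
Inner hash: sum = 53+71+54+82+104+69+70+116 = 619 → 02 6b.
Outer hash (recomputed tag): sum = 95+45+92+2+107 = 341 → 01 55.
Recomputed tag = 0155; claimed = 0155 → match.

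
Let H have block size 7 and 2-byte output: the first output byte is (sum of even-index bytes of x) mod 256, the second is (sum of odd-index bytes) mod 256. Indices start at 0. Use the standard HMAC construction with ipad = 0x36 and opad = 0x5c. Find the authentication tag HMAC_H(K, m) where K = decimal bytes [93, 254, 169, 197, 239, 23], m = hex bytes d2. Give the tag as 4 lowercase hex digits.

b39f

Key decimal bytes [93, 254, 169, 197, 239, 23] = 5d fe a9 c5 ef 17 is 6 bytes ≤ B = 7; zero-pad to 7 bytes: K' = 5d fe a9 c5 ef 17 00.
K' ⊕ ipad = 6b c8 9f f3 d9 21 36.  K' ⊕ opad = 01 a2 f5 99 b3 4b 5c.
Inner input = (K'⊕ipad) ∥ m = 6b c8 9f f3 d9 21 36 ∥ d2.
Inner hash: even-index sum = 537 mod 256 = 25; odd-index sum = 686 mod 256 = 174 → 19 ae.
Outer input = (K'⊕opad) ∥ inner = 01 a2 f5 99 b3 4b 5c ∥ 19 ae.
Outer hash (tag): even-index sum = 691 mod 256 = 179; odd-index sum = 415 mod 256 = 159 → b3 9f.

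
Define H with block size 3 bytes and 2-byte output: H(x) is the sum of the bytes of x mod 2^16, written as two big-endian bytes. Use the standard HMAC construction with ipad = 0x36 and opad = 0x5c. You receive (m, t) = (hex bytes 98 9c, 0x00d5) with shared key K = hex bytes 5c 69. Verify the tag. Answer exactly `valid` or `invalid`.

invalid

Key hex bytes 5c 69 is 2 bytes ≤ B = 3; zero-pad to 3 bytes: K' = 5c 69 00.
K' ⊕ ipad = 6a 5f 36; K' ⊕ opad = 00 35 5c.
Inner hash: sum = 106+95+54+152+156 = 563 → 02 33.
Outer hash (recomputed tag): sum = 0+53+92+2+51 = 198 → 00 c6.
Recomputed tag = 00c6; claimed = 00d5 → mismatch.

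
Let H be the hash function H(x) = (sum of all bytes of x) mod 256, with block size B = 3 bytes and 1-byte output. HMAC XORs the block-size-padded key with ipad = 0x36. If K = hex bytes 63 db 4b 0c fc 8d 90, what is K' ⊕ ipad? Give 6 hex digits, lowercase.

Key hex bytes 63 db 4b 0c fc 8d 90 is 7 bytes > B = 3, so hash it first: H(key) = ae, then zero-pad to 3 bytes: K' = ae 00 00.
XOR each byte with 0x36: ae⊕36=98, 00⊕36=36, 00⊕36=36.

983636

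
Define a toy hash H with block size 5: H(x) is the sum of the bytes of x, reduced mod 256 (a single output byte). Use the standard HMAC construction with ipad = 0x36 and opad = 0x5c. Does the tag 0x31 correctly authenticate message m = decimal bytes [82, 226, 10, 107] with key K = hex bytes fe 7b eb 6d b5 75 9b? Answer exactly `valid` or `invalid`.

Key hex bytes fe 7b eb 6d b5 75 9b is 7 bytes > B = 5, so hash it first: H(key) = 96, then zero-pad to 5 bytes: K' = 96 00 00 00 00.
K' ⊕ ipad = a0 36 36 36 36; K' ⊕ opad = ca 5c 5c 5c 5c.
Inner hash: sum = 160+54+54+54+54+82+226+10+107 = 801; mod 256 = 33 → 21.
Outer hash (recomputed tag): sum = 202+92+92+92+92+33 = 603; mod 256 = 91 → 5b.
Recomputed tag = 5b; claimed = 31 → mismatch.

invalid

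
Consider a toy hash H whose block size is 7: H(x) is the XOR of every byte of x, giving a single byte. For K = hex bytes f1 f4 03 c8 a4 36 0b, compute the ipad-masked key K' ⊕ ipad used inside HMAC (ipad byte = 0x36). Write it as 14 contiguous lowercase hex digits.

Key hex bytes f1 f4 03 c8 a4 36 0b is exactly B = 7 bytes: K' = f1 f4 03 c8 a4 36 0b.
XOR each byte with 0x36: f1⊕36=c7, f4⊕36=c2, 03⊕36=35, c8⊕36=fe, a4⊕36=92, 36⊕36=00, 0b⊕36=3d.

c7c235fe92003d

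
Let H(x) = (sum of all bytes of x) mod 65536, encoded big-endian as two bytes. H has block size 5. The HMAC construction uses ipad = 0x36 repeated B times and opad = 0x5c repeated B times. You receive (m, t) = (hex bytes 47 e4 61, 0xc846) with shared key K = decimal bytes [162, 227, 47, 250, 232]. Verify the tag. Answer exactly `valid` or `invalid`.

invalid

Key decimal bytes [162, 227, 47, 250, 232] = a2 e3 2f fa e8 is exactly B = 5 bytes: K' = a2 e3 2f fa e8.
K' ⊕ ipad = 94 d5 19 cc de; K' ⊕ opad = fe bf 73 a6 b4.
Inner hash: sum = 148+213+25+204+222+71+228+97 = 1208 → 04 b8.
Outer hash (recomputed tag): sum = 254+191+115+166+180+4+184 = 1094 → 04 46.
Recomputed tag = 0446; claimed = c846 → mismatch.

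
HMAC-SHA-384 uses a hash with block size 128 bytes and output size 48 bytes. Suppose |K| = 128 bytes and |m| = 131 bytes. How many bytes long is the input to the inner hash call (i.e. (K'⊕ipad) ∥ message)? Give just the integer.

Key is 128 ≤ 128 bytes, zero-padded: |K'| = 128.
Inner input = (K'⊕ipad) ∥ m → 128 + 131 = 259 bytes.

259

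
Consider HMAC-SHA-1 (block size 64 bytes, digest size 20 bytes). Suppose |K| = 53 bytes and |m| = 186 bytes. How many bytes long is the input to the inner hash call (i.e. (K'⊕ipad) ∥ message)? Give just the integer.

Key is 53 ≤ 64 bytes, zero-padded: |K'| = 64.
Inner input = (K'⊕ipad) ∥ m → 64 + 186 = 250 bytes.

250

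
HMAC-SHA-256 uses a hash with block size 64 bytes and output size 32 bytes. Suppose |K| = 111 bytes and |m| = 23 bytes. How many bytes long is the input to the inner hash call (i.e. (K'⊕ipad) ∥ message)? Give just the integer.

Key is 111 > 64 bytes, so it is hashed to 32 bytes then zero-padded to 64: |K'| = 64.
Inner input = (K'⊕ipad) ∥ m → 64 + 23 = 87 bytes.

87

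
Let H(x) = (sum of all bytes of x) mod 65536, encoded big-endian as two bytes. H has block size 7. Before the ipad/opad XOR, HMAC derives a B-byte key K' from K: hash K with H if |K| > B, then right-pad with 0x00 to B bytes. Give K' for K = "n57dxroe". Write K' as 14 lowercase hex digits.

|K| = 8 > B = 7, so first hash the key.
H(K): sum = 110+53+55+100+120+114+111+101 = 764 → 02 fc.
Zero-pad H(K) = 02 fc to 7 bytes: K' = 02 fc 00 00 00 00 00.

02fc0000000000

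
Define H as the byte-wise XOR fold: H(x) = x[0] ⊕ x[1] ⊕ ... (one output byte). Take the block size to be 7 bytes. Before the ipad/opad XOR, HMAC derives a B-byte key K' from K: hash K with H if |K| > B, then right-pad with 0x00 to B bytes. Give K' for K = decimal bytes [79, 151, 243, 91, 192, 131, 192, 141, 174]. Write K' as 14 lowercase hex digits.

d0000000000000

|K| = 9 > B = 7, so first hash the key.
H(K): XOR 4f⊕97⊕f3⊕5b⊕c0⊕83⊕c0⊕8d⊕ae = d0.
Zero-pad H(K) = d0 to 7 bytes: K' = d0 00 00 00 00 00 00.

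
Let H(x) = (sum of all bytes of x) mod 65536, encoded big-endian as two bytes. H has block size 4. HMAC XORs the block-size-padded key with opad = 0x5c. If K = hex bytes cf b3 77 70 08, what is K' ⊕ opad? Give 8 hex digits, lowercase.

5e2d5c5c

Key hex bytes cf b3 77 70 08 is 5 bytes > B = 4, so hash it first: H(key) = 02 71, then zero-pad to 4 bytes: K' = 02 71 00 00.
XOR each byte with 0x5c: 02⊕5c=5e, 71⊕5c=2d, 00⊕5c=5c, 00⊕5c=5c.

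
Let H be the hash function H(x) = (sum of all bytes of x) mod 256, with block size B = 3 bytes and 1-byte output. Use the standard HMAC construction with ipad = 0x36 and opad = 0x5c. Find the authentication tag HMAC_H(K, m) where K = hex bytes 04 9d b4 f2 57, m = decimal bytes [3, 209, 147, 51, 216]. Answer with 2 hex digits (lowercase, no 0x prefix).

00

Key hex bytes 04 9d b4 f2 57 is 5 bytes > B = 3, so hash it first: H(key) = 9e, then zero-pad to 3 bytes: K' = 9e 00 00.
K' ⊕ ipad = a8 36 36.  K' ⊕ opad = c2 5c 5c.
Inner input = (K'⊕ipad) ∥ m = a8 36 36 ∥ 03 d1 93 33 d8.
Inner hash: sum = 168+54+54+3+209+147+51+216 = 902; mod 256 = 134 → 86.
Outer input = (K'⊕opad) ∥ inner = c2 5c 5c ∥ 86.
Outer hash (tag): sum = 194+92+92+134 = 512; mod 256 = 0 → 00.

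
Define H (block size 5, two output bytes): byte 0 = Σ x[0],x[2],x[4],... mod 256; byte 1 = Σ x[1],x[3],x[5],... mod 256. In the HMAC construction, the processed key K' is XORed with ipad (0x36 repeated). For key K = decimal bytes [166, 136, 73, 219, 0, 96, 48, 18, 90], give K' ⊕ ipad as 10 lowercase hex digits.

Key decimal bytes [166, 136, 73, 219, 0, 96, 48, 18, 90] = a6 88 49 db 00 60 30 12 5a is 9 bytes > B = 5, so hash it first: H(key) = 79 d5, then zero-pad to 5 bytes: K' = 79 d5 00 00 00.
XOR each byte with 0x36: 79⊕36=4f, d5⊕36=e3, 00⊕36=36, 00⊕36=36, 00⊕36=36.

4fe3363636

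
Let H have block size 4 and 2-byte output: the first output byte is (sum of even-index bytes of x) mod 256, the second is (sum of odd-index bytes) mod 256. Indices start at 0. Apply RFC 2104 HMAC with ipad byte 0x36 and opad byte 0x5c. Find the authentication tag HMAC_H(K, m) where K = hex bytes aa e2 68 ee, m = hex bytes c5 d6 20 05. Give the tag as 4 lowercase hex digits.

Key hex bytes aa e2 68 ee is exactly B = 4 bytes: K' = aa e2 68 ee.
K' ⊕ ipad = 9c d4 5e d8.  K' ⊕ opad = f6 be 34 b2.
Inner input = (K'⊕ipad) ∥ m = 9c d4 5e d8 ∥ c5 d6 20 05.
Inner hash: even-index sum = 479 mod 256 = 223; odd-index sum = 647 mod 256 = 135 → df 87.
Outer input = (K'⊕opad) ∥ inner = f6 be 34 b2 ∥ df 87.
Outer hash (tag): even-index sum = 521 mod 256 = 9; odd-index sum = 503 mod 256 = 247 → 09 f7.

09f7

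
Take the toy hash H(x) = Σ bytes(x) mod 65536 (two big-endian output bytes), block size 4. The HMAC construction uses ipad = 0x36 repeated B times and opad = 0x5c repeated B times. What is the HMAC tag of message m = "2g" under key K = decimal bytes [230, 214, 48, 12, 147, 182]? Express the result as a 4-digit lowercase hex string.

Key decimal bytes [230, 214, 48, 12, 147, 182] = e6 d6 30 0c 93 b6 is 6 bytes > B = 4, so hash it first: H(key) = 03 41, then zero-pad to 4 bytes: K' = 03 41 00 00.
K' ⊕ ipad = 35 77 36 36.  K' ⊕ opad = 5f 1d 5c 5c.
Inner input = (K'⊕ipad) ∥ m = 35 77 36 36 ∥ 32 67.
Inner hash: sum = 53+119+54+54+50+103 = 433 → 01 b1.
Outer input = (K'⊕opad) ∥ inner = 5f 1d 5c 5c ∥ 01 b1.
Outer hash (tag): sum = 95+29+92+92+1+177 = 486 → 01 e6.

01e6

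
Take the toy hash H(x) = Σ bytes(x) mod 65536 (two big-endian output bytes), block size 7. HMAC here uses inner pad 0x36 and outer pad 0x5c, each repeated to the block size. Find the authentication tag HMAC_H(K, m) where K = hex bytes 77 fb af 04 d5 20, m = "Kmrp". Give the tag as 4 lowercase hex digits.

0424

Key hex bytes 77 fb af 04 d5 20 is 6 bytes ≤ B = 7; zero-pad to 7 bytes: K' = 77 fb af 04 d5 20 00.
K' ⊕ ipad = 41 cd 99 32 e3 16 36.  K' ⊕ opad = 2b a7 f3 58 89 7c 5c.
Inner input = (K'⊕ipad) ∥ m = 41 cd 99 32 e3 16 36 ∥ 4b 6d 72 70.
Inner hash: sum = 65+205+153+50+227+22+54+75+109+114+112 = 1186 → 04 a2.
Outer input = (K'⊕opad) ∥ inner = 2b a7 f3 58 89 7c 5c ∥ 04 a2.
Outer hash (tag): sum = 43+167+243+88+137+124+92+4+162 = 1060 → 04 24.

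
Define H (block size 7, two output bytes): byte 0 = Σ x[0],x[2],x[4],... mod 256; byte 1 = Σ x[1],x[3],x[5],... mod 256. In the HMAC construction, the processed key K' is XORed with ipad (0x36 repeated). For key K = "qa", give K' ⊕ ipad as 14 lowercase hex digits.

47573636363636

Key "qa" = 71 61 is 2 bytes ≤ B = 7; zero-pad to 7 bytes: K' = 71 61 00 00 00 00 00.
XOR each byte with 0x36: 71⊕36=47, 61⊕36=57, 00⊕36=36, 00⊕36=36, 00⊕36=36, 00⊕36=36, 00⊕36=36.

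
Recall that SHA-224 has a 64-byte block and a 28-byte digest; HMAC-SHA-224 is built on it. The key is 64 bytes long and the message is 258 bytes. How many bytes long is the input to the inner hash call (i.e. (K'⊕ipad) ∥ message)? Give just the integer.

Key is 64 ≤ 64 bytes, zero-padded: |K'| = 64.
Inner input = (K'⊕ipad) ∥ m → 64 + 258 = 322 bytes.

322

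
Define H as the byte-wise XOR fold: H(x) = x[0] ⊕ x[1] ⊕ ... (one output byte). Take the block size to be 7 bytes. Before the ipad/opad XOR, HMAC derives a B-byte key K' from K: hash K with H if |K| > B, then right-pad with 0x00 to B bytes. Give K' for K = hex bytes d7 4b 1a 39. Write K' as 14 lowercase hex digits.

d74b1a39000000

Key hex bytes d7 4b 1a 39 is 4 bytes ≤ B = 7; zero-pad to 7 bytes: K' = d7 4b 1a 39 00 00 00.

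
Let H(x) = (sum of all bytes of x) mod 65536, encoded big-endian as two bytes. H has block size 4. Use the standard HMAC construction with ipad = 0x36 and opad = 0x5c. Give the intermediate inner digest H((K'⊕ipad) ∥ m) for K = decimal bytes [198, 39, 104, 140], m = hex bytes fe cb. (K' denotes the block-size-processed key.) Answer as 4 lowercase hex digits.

Key decimal bytes [198, 39, 104, 140] = c6 27 68 8c is exactly B = 4 bytes: K' = c6 27 68 8c.
K' ⊕ ipad = f0 11 5e ba.
Inner input = f0 11 5e ba ∥ fe cb.
Inner hash: sum = 240+17+94+186+254+203 = 994 → 03 e2.

03e2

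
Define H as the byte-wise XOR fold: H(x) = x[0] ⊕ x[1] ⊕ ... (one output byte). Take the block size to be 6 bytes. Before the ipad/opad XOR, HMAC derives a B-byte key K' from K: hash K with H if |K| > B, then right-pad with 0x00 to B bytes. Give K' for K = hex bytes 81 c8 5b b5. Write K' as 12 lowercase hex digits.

Key hex bytes 81 c8 5b b5 is 4 bytes ≤ B = 6; zero-pad to 6 bytes: K' = 81 c8 5b b5 00 00.

81c85bb50000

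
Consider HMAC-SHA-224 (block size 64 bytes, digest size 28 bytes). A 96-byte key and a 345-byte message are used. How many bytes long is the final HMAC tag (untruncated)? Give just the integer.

The tag is one SHA-224 digest: 28 bytes.

28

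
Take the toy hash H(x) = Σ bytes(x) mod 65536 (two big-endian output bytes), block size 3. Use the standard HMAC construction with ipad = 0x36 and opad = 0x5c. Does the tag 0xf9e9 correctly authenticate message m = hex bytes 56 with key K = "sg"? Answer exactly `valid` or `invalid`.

invalid

Key "sg" = 73 67 is 2 bytes ≤ B = 3; zero-pad to 3 bytes: K' = 73 67 00.
K' ⊕ ipad = 45 51 36; K' ⊕ opad = 2f 3b 5c.
Inner hash: sum = 69+81+54+86 = 290 → 01 22.
Outer hash (recomputed tag): sum = 47+59+92+1+34 = 233 → 00 e9.
Recomputed tag = 00e9; claimed = f9e9 → mismatch.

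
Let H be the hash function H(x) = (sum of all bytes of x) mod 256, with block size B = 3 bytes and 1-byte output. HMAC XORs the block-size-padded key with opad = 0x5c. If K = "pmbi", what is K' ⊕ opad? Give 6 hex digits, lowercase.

f45c5c

Key "pmbi" = 70 6d 62 69 is 4 bytes > B = 3, so hash it first: H(key) = a8, then zero-pad to 3 bytes: K' = a8 00 00.
XOR each byte with 0x5c: a8⊕5c=f4, 00⊕5c=5c, 00⊕5c=5c.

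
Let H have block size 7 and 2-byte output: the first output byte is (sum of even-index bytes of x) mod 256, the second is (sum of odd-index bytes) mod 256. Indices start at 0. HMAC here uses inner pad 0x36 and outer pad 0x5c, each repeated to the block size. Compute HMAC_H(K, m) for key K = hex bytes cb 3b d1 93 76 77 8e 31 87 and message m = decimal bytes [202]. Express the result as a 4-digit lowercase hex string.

Key hex bytes cb 3b d1 93 76 77 8e 31 87 is 9 bytes > B = 7, so hash it first: H(key) = 27 76, then zero-pad to 7 bytes: K' = 27 76 00 00 00 00 00.
K' ⊕ ipad = 11 40 36 36 36 36 36.  K' ⊕ opad = 7b 2a 5c 5c 5c 5c 5c.
Inner input = (K'⊕ipad) ∥ m = 11 40 36 36 36 36 36 ∥ ca.
Inner hash: even-index sum = 179 mod 256 = 179; odd-index sum = 374 mod 256 = 118 → b3 76.
Outer input = (K'⊕opad) ∥ inner = 7b 2a 5c 5c 5c 5c 5c ∥ b3 76.
Outer hash (tag): even-index sum = 517 mod 256 = 5; odd-index sum = 405 mod 256 = 149 → 05 95.

0595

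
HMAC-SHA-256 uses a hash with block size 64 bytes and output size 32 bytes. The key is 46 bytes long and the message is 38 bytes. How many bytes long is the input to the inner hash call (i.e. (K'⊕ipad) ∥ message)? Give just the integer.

102

Key is 46 ≤ 64 bytes, zero-padded: |K'| = 64.
Inner input = (K'⊕ipad) ∥ m → 64 + 38 = 102 bytes.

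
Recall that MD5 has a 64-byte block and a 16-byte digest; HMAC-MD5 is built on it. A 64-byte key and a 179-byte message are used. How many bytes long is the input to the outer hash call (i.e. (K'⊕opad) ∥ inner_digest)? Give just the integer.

80

Key is 64 ≤ 64 bytes, zero-padded: |K'| = 64.
Outer input = (K'⊕opad) ∥ H(inner) → 64 + 16 = 80 bytes.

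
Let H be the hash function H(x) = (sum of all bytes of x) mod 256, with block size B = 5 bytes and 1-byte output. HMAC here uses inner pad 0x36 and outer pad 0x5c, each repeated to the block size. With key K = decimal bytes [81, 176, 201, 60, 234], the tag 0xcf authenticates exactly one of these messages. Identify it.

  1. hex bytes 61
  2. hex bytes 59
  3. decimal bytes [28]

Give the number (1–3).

Key decimal bytes [81, 176, 201, 60, 234] = 51 b0 c9 3c ea is exactly B = 5 bytes: K' = 51 b0 c9 3c ea.
K' ⊕ ipad = 67 86 ff 0a dc; K' ⊕ opad = 0d ec 95 60 b6.
m1: inner = H(67 86 ff 0a dc 61) = 33; tag = H(0d ec 95 60 b6 33) = d7
m2: inner = H(67 86 ff 0a dc 59) = 2b; tag = H(0d ec 95 60 b6 2b) = cf ← matches
m3: inner = H(67 86 ff 0a dc 1c) = ee; tag = H(0d ec 95 60 b6 ee) = 92

2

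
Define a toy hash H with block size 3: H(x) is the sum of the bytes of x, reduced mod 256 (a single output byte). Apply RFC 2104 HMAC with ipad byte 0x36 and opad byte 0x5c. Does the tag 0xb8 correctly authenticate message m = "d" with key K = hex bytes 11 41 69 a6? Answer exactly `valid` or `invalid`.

Key hex bytes 11 41 69 a6 is 4 bytes > B = 3, so hash it first: H(key) = 61, then zero-pad to 3 bytes: K' = 61 00 00.
K' ⊕ ipad = 57 36 36; K' ⊕ opad = 3d 5c 5c.
Inner hash: sum = 87+54+54+100 = 295; mod 256 = 39 → 27.
Outer hash (recomputed tag): sum = 61+92+92+39 = 284; mod 256 = 28 → 1c.
Recomputed tag = 1c; claimed = b8 → mismatch.

invalid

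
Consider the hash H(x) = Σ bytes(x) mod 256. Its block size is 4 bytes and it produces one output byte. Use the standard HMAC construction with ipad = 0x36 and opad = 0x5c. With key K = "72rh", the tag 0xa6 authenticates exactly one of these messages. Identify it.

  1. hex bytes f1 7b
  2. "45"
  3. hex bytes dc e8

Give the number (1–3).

3

Key "72rh" = 37 32 72 68 is exactly B = 4 bytes: K' = 37 32 72 68.
K' ⊕ ipad = 01 04 44 5e; K' ⊕ opad = 6b 6e 2e 34.
m1: inner = H(01 04 44 5e f1 7b) = 13; tag = H(6b 6e 2e 34 13) = 4e
m2: inner = H(01 04 44 5e 34 35) = 10; tag = H(6b 6e 2e 34 10) = 4b
m3: inner = H(01 04 44 5e dc e8) = 6b; tag = H(6b 6e 2e 34 6b) = a6 ← matches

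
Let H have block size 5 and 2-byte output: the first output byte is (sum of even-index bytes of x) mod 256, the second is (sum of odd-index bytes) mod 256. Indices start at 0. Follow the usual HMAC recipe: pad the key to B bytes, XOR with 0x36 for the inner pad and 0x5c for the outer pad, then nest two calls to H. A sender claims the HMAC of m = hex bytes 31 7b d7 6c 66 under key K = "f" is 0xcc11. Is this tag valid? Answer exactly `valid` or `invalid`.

Key "f" = 66 is 1 byte ≤ B = 5; zero-pad to 5 bytes: K' = 66 00 00 00 00.
K' ⊕ ipad = 50 36 36 36 36; K' ⊕ opad = 3a 5c 5c 5c 5c.
Inner hash: even-index sum = 419 mod 256 = 163; odd-index sum = 474 mod 256 = 218 → a3 da.
Outer hash (recomputed tag): even-index sum = 460 mod 256 = 204; odd-index sum = 347 mod 256 = 91 → cc 5b.
Recomputed tag = cc5b; claimed = cc11 → mismatch.

invalid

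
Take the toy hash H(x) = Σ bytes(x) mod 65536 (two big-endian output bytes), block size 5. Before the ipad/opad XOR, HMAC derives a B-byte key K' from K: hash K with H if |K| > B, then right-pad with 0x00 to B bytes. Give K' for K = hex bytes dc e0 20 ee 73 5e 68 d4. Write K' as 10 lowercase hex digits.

04d7000000

|K| = 8 > B = 5, so first hash the key.
H(K): sum = 220+224+32+238+115+94+104+212 = 1239 → 04 d7.
Zero-pad H(K) = 04 d7 to 5 bytes: K' = 04 d7 00 00 00.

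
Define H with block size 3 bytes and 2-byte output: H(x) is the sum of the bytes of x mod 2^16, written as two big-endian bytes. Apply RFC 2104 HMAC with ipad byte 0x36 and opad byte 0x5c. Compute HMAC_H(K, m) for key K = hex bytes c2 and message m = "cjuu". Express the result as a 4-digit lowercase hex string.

Key hex bytes c2 is 1 byte ≤ B = 3; zero-pad to 3 bytes: K' = c2 00 00.
K' ⊕ ipad = f4 36 36.  K' ⊕ opad = 9e 5c 5c.
Inner input = (K'⊕ipad) ∥ m = f4 36 36 ∥ 63 6a 75 75.
Inner hash: sum = 244+54+54+99+106+117+117 = 791 → 03 17.
Outer input = (K'⊕opad) ∥ inner = 9e 5c 5c ∥ 03 17.
Outer hash (tag): sum = 158+92+92+3+23 = 368 → 01 70.

0170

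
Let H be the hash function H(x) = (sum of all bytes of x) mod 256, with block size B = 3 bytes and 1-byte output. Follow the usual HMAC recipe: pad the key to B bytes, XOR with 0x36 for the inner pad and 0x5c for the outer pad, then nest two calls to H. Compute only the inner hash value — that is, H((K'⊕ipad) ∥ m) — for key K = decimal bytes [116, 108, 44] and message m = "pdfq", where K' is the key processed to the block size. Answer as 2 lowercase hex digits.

61

Key decimal bytes [116, 108, 44] = 74 6c 2c is exactly B = 3 bytes: K' = 74 6c 2c.
K' ⊕ ipad = 42 5a 1a.
Inner input = 42 5a 1a ∥ 70 64 66 71.
Inner hash: sum = 66+90+26+112+100+102+113 = 609; mod 256 = 97 → 61.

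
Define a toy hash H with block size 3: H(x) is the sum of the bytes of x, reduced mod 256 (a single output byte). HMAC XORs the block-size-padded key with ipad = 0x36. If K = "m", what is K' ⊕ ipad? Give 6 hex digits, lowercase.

5b3636

Key "m" = 6d is 1 byte ≤ B = 3; zero-pad to 3 bytes: K' = 6d 00 00.
XOR each byte with 0x36: 6d⊕36=5b, 00⊕36=36, 00⊕36=36.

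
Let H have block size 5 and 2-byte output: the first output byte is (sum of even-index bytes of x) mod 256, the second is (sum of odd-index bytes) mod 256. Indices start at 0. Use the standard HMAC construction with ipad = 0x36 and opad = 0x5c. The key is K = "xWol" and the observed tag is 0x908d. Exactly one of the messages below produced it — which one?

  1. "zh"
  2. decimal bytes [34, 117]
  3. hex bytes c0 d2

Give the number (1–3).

2

Key "xWol" = 78 57 6f 6c is 4 bytes ≤ B = 5; zero-pad to 5 bytes: K' = 78 57 6f 6c 00.
K' ⊕ ipad = 4e 61 59 5a 36; K' ⊕ opad = 24 0b 33 30 5c.
m1: inner = H(4e 61 59 5a 36 7a 68) = 45 35; tag = H(24 0b 33 30 5c 45 35) = e880
m2: inner = H(4e 61 59 5a 36 22 75) = 52 dd; tag = H(24 0b 33 30 5c 52 dd) = 908d ← matches
m3: inner = H(4e 61 59 5a 36 c0 d2) = af 7b; tag = H(24 0b 33 30 5c af 7b) = 2eea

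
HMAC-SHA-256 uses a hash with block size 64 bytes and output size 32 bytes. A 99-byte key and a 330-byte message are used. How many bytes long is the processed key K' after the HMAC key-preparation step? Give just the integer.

Key is 99 > 64 bytes, so it is hashed to 32 bytes then zero-padded to 64: |K'| = 64.

64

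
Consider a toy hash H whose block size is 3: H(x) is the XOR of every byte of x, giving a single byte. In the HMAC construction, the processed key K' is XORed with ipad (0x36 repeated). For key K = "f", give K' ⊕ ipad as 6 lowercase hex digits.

503636

Key "f" = 66 is 1 byte ≤ B = 3; zero-pad to 3 bytes: K' = 66 00 00.
XOR each byte with 0x36: 66⊕36=50, 00⊕36=36, 00⊕36=36.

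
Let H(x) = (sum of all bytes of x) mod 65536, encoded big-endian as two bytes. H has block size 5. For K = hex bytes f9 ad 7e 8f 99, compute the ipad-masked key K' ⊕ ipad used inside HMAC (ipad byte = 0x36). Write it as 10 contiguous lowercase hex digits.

cf9b48b9af

Key hex bytes f9 ad 7e 8f 99 is exactly B = 5 bytes: K' = f9 ad 7e 8f 99.
XOR each byte with 0x36: f9⊕36=cf, ad⊕36=9b, 7e⊕36=48, 8f⊕36=b9, 99⊕36=af.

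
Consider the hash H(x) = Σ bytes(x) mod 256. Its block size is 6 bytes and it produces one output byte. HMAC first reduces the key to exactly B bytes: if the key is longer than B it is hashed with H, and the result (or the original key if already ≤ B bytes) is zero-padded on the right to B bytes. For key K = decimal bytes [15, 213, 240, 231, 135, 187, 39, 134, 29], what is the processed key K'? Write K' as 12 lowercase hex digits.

c70000000000

|K| = 9 > B = 6, so first hash the key.
H(K): sum = 15+213+240+231+135+187+39+134+29 = 1223; mod 256 = 199 → c7.
Zero-pad H(K) = c7 to 6 bytes: K' = c7 00 00 00 00 00.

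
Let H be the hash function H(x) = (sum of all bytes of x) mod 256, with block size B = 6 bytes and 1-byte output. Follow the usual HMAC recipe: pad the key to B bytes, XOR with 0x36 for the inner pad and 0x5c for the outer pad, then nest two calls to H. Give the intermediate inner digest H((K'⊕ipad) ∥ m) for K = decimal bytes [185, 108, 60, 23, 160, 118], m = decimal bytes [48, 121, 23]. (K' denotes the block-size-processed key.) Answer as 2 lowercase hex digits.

Key decimal bytes [185, 108, 60, 23, 160, 118] = b9 6c 3c 17 a0 76 is exactly B = 6 bytes: K' = b9 6c 3c 17 a0 76.
K' ⊕ ipad = 8f 5a 0a 21 96 40.
Inner input = 8f 5a 0a 21 96 40 ∥ 30 79 17.
Inner hash: sum = 143+90+10+33+150+64+48+121+23 = 682; mod 256 = 170 → aa.

aa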